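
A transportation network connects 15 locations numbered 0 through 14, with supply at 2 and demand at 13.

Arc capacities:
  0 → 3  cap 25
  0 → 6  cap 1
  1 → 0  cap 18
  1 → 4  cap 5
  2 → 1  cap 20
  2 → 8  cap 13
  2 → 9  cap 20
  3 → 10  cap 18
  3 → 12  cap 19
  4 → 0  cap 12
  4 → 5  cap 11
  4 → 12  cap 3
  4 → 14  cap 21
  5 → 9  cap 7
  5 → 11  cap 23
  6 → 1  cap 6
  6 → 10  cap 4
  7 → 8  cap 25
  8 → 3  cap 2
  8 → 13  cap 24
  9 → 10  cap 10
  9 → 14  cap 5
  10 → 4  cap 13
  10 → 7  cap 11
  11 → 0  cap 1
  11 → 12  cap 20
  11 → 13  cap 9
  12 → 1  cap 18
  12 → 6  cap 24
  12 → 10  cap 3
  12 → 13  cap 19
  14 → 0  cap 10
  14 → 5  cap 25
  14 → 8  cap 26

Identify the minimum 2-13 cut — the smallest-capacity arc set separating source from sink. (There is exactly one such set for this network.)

Min-cut arcs: {(2,1), (2,8), (9,10), (9,14)} (total capacity 48)

augment #1: 2→8→13 push 13
augment #2: 2→1→4→12→13 push 3
augment #3: 2→9→14→8→13 push 5
augment #4: 2→1→0→3→12→13 push 16
augment #5: 2→1→4→5→11→13 push 1
augment #6: 2→9→10→7→8→13 push 6
augment #7: 2→9→10→4→5→11→13 push 4
max flow = 48; residual-reachable set from 2 gives S-side
cut edges (S→T): {(2,1), (2,8), (9,10), (9,14)} total cap 48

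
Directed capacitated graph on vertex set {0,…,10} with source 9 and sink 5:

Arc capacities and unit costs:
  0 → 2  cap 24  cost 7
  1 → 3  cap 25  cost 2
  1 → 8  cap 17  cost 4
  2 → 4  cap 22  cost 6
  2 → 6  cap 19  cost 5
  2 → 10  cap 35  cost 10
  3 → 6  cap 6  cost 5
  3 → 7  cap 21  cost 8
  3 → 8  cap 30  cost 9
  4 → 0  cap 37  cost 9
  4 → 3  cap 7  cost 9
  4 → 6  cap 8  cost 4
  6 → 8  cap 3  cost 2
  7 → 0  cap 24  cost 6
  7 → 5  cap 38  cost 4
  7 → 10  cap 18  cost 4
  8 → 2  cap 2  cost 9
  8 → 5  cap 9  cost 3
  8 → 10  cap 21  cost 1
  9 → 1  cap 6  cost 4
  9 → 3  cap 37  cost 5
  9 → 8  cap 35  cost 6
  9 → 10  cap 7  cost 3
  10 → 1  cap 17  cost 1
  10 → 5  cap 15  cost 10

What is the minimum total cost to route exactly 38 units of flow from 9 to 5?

shortest-cost path #1: 9→8→5 push 9 @ unit cost 9 (adds 81)
shortest-cost path #2: 9→10→5 push 7 @ unit cost 13 (adds 91)
shortest-cost path #3: 9→3→7→5 push 21 @ unit cost 17 (adds 357)
shortest-cost path #4: 9→8→10→5 push 1 @ unit cost 17 (adds 17)
total cost = 546

Minimum cost for 38 units: 546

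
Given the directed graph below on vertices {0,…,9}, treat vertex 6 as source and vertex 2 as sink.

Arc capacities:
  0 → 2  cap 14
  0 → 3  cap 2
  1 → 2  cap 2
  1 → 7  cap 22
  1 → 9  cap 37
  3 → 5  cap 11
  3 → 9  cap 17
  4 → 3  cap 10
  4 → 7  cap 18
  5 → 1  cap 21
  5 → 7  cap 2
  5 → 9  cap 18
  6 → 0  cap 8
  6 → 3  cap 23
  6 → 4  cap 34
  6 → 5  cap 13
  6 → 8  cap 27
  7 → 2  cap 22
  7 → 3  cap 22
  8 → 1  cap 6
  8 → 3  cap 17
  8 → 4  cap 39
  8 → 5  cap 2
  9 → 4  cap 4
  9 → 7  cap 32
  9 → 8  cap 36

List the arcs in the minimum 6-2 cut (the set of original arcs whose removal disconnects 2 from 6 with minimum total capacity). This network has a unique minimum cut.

Min-cut arcs: {(1,2), (6,0), (7,2)} (total capacity 32)

augment #1: 6→0→2 push 8
augment #2: 6→4→7→2 push 18
augment #3: 6→5→1→2 push 2
augment #4: 6→5→7→2 push 2
augment #5: 6→3→9→7→2 push 2
max flow = 32; residual-reachable set from 6 gives S-side
cut edges (S→T): {(1,2), (6,0), (7,2)} total cap 32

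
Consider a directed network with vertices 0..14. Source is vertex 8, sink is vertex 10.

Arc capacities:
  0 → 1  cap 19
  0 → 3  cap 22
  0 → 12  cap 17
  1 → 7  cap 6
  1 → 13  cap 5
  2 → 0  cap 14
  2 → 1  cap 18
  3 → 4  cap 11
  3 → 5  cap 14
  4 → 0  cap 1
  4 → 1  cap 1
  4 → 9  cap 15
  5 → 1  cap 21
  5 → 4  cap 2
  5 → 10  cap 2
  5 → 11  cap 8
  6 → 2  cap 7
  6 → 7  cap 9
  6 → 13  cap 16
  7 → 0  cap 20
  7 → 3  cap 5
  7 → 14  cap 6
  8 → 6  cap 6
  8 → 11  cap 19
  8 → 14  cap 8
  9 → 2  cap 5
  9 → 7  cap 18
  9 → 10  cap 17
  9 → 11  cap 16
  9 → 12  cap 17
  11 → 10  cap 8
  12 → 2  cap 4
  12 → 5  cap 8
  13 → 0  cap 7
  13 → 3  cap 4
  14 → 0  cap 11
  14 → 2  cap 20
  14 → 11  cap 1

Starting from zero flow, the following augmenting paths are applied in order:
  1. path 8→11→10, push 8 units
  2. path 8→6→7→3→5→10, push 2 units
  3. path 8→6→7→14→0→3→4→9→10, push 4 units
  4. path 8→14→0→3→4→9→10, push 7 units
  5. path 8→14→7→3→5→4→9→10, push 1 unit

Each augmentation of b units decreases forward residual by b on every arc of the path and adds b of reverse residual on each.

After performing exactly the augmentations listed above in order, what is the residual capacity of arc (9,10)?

after path 1 (8→11→10, push 8): res(9,10)=17
after path 2 (8→6→7→3→5→10, push 2): res(9,10)=17
after path 3 (8→6→7→14→0→3→4→9→10, push 4): res(9,10)=13
after path 4 (8→14→0→3→4→9→10, push 7): res(9,10)=6
after path 5 (8→14→7→3→5→4→9→10, push 1): res(9,10)=5

Residual capacity of (9,10): 5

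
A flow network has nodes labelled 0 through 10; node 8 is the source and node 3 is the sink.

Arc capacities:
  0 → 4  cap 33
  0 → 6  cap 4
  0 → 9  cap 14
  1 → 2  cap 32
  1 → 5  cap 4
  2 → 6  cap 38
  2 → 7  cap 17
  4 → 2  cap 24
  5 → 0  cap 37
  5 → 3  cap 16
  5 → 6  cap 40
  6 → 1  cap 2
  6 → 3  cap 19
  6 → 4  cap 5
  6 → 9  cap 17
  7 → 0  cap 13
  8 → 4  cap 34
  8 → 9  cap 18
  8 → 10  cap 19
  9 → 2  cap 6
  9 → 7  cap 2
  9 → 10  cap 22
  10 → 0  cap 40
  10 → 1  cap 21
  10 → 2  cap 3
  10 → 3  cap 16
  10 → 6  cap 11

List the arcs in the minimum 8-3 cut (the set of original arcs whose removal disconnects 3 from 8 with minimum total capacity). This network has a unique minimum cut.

augment #1: 8→10→3 push 16
augment #2: 8→10→6→3 push 3
augment #3: 8→4→2→6→3 push 16
augment #4: 8→9→10→1→5→3 push 4
max flow = 39; residual-reachable set from 8 gives S-side
cut edges (S→T): {(1,5), (6,3), (10,3)} total cap 39

Min-cut arcs: {(1,5), (6,3), (10,3)} (total capacity 39)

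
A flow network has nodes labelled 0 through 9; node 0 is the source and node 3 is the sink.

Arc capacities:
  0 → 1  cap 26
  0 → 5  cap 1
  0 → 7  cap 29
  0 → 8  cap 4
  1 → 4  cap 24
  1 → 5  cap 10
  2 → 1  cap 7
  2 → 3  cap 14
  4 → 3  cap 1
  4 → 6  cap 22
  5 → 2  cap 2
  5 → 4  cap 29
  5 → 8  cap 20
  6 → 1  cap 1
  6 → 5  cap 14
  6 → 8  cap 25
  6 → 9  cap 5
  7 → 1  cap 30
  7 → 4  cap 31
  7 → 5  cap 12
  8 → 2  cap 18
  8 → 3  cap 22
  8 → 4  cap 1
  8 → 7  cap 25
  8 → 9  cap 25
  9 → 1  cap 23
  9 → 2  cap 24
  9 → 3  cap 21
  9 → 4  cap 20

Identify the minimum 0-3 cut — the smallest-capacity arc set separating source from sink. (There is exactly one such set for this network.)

augment #1: 0→8→3 push 4
augment #2: 0→1→4→3 push 1
augment #3: 0→5→2→3 push 1
augment #4: 0→1→5→2→3 push 1
augment #5: 0→1→5→8→3 push 9
augment #6: 0→7→5→8→3 push 9
augment #7: 0→1→4→6→9→3 push 5
augment #8: 0→7→5→8→2→3 push 2
augment #9: 0→1→4→6→8→2→3 push 10
augment #10: 0→7→4→6→8→9→3 push 7
max flow = 49; residual-reachable set from 0 gives S-side
cut edges (S→T): {(0,8), (4,3), (4,6), (5,2), (5,8)} total cap 49

Min-cut arcs: {(0,8), (4,3), (4,6), (5,2), (5,8)} (total capacity 49)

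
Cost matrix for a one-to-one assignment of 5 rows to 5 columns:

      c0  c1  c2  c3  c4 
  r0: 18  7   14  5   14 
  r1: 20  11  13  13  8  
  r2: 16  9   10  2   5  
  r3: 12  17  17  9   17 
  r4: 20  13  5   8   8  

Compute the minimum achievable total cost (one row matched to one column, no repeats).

optimal assignment: row0→col1 (cost 7), row1→col4 (cost 8), row2→col3 (cost 2), row3→col0 (cost 12), row4→col2 (cost 5)
total = 7 + 8 + 2 + 12 + 5 = 34

Minimum assignment cost: 34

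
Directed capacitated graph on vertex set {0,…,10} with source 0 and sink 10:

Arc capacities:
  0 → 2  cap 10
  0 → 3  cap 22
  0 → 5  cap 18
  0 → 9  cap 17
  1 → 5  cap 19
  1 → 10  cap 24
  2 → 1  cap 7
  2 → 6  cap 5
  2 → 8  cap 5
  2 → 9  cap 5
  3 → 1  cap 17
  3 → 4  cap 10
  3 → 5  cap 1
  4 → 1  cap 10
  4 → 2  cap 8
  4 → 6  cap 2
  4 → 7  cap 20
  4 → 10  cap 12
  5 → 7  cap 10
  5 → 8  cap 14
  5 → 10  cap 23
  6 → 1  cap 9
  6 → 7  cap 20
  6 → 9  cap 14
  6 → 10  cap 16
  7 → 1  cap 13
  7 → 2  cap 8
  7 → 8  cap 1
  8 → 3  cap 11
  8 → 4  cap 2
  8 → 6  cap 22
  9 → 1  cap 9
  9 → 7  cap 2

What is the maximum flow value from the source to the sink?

augment #1: 0→5→10 bottleneck 18, total now 18
augment #2: 0→2→1→10 bottleneck 7, total now 25
augment #3: 0→2→6→10 bottleneck 3, total now 28
augment #4: 0→3→1→10 bottleneck 17, total now 45
augment #5: 0→3→4→10 bottleneck 5, total now 50
augment #6: 0→9→1→5→10 bottleneck 5, total now 55
augment #7: 0→9→1→2→6→10 bottleneck 2, total now 57
augment #8: 0→9→1→3→4→10 bottleneck 2, total now 59
augment #9: 0→9→7→8→4→10 bottleneck 1, total now 60
augment #10: 0→9→7→1→3→4→10 bottleneck 1, total now 61

Maximum flow value: 61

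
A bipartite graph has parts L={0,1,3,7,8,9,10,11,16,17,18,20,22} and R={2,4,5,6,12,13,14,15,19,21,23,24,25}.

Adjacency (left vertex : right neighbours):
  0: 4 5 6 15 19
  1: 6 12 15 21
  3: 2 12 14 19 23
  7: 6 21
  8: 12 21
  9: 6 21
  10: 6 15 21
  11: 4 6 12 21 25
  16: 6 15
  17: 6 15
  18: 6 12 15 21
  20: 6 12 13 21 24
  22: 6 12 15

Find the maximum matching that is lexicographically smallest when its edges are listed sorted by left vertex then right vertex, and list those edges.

|M| = 8 (so the lex-smallest maximum matching has 8 edges)
process left vertices in ascending order; for each, take the smallest-labelled available neighbour that still permits 8 edges overall, or leave it unmatched if none does
lex-smallest matching: {0-4, 1-6, 3-2, 7-21, 8-12, 10-15, 11-25, 20-13}

Lex-smallest maximum matching: {(0,4), (1,6), (3,2), (7,21), (8,12), (10,15), (11,25), (20,13)}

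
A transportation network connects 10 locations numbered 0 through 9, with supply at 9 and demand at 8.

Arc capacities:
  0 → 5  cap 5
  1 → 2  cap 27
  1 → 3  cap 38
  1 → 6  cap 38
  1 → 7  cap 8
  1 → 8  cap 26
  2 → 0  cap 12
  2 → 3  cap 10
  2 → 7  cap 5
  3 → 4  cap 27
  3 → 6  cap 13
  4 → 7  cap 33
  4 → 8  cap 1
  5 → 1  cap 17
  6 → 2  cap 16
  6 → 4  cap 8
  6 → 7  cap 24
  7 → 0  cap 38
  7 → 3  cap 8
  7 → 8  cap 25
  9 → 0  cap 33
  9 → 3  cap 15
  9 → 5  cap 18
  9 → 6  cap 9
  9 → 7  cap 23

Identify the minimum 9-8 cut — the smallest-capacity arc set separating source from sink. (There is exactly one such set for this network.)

augment #1: 9→7→8 push 23
augment #2: 9→3→4→8 push 1
augment #3: 9→5→1→8 push 17
augment #4: 9→6→7→8 push 2
max flow = 43; residual-reachable set from 9 gives S-side
cut edges (S→T): {(4,8), (5,1), (7,8)} total cap 43

Min-cut arcs: {(4,8), (5,1), (7,8)} (total capacity 43)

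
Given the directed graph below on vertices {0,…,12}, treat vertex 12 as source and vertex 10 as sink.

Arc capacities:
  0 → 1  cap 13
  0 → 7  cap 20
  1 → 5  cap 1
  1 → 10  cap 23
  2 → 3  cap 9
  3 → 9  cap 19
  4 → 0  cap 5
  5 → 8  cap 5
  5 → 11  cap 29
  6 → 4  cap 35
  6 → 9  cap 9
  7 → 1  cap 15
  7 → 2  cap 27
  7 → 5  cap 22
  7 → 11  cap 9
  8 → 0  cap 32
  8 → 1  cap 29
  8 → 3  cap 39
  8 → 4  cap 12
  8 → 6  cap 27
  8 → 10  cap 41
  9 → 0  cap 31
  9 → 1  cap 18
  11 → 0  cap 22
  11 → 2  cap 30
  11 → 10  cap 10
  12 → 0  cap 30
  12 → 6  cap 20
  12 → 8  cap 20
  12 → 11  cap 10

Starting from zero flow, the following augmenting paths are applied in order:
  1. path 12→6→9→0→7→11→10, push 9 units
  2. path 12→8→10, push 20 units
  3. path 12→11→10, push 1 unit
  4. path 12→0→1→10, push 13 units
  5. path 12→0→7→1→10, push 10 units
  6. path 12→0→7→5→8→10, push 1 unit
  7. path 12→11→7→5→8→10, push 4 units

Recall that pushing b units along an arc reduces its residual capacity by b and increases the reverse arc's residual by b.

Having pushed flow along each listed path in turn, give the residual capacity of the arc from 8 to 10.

after path 1 (12→6→9→0→7→11→10, push 9): res(8,10)=41
after path 2 (12→8→10, push 20): res(8,10)=21
after path 3 (12→11→10, push 1): res(8,10)=21
after path 4 (12→0→1→10, push 13): res(8,10)=21
after path 5 (12→0→7→1→10, push 10): res(8,10)=21
after path 6 (12→0→7→5→8→10, push 1): res(8,10)=20
after path 7 (12→11→7→5→8→10, push 4): res(8,10)=16

Residual capacity of (8,10): 16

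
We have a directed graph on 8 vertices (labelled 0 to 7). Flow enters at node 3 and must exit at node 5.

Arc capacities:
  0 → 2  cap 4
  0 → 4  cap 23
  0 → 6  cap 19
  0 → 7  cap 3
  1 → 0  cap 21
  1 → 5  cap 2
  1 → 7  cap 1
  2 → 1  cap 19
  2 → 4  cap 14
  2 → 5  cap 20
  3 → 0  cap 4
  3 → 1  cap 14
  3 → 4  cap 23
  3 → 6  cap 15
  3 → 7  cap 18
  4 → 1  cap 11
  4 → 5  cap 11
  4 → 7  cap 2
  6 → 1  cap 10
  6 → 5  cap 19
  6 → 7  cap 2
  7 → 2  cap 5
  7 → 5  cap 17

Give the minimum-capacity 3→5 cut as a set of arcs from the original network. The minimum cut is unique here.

augment #1: 3→1→5 push 2
augment #2: 3→4→5 push 11
augment #3: 3→6→5 push 15
augment #4: 3→7→5 push 17
augment #5: 3→0→2→5 push 4
augment #6: 3→7→2→5 push 1
augment #7: 3→1→0→6→5 push 4
augment #8: 3→1→7→2→5 push 1
augment #9: 3→4→7→2→5 push 2
augment #10: 3→1→0→7→2→5 push 1
max flow = 58; residual-reachable set from 3 gives S-side
cut edges (S→T): {(0,2), (1,5), (4,5), (6,5), (7,2), (7,5)} total cap 58

Min-cut arcs: {(0,2), (1,5), (4,5), (6,5), (7,2), (7,5)} (total capacity 58)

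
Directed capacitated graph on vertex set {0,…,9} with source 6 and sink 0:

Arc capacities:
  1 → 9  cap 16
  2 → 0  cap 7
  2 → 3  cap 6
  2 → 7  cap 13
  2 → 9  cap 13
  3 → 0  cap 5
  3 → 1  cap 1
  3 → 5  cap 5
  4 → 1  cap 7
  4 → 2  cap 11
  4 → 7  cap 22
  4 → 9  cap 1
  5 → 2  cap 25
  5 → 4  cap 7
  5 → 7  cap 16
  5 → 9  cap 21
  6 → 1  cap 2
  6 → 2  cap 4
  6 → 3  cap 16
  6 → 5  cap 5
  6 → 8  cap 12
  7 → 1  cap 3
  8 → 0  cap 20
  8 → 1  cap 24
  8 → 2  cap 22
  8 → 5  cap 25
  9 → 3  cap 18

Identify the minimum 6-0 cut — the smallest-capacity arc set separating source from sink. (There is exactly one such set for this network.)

Min-cut arcs: {(2,0), (3,0), (6,8)} (total capacity 24)

augment #1: 6→2→0 push 4
augment #2: 6→3→0 push 5
augment #3: 6→8→0 push 12
augment #4: 6→5→2→0 push 3
max flow = 24; residual-reachable set from 6 gives S-side
cut edges (S→T): {(2,0), (3,0), (6,8)} total cap 24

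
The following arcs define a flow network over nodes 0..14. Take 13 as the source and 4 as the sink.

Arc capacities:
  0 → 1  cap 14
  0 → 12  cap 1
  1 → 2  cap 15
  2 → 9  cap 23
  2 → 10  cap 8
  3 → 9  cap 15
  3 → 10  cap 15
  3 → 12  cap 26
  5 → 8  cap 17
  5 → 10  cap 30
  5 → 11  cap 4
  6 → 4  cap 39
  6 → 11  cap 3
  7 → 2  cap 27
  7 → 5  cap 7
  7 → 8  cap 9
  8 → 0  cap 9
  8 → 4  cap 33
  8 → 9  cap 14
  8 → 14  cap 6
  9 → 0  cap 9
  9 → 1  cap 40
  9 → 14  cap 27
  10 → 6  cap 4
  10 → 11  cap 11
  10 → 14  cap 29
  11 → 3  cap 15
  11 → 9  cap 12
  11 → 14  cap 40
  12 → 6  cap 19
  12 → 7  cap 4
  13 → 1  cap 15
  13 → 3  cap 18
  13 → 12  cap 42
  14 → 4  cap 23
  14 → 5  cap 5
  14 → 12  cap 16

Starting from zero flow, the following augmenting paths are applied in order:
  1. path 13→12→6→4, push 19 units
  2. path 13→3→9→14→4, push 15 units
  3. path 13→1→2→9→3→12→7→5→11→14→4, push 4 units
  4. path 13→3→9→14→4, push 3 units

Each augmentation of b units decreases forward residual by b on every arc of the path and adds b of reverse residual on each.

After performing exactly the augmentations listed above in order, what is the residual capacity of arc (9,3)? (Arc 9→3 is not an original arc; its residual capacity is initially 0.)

after path 1 (13→12→6→4, push 19): res(9,3)=0
after path 2 (13→3→9→14→4, push 15): res(9,3)=15
after path 3 (13→1→2→9→3→12→7→5→11→14→4, push 4): res(9,3)=11
after path 4 (13→3→9→14→4, push 3): res(9,3)=14

Residual capacity of (9,3): 14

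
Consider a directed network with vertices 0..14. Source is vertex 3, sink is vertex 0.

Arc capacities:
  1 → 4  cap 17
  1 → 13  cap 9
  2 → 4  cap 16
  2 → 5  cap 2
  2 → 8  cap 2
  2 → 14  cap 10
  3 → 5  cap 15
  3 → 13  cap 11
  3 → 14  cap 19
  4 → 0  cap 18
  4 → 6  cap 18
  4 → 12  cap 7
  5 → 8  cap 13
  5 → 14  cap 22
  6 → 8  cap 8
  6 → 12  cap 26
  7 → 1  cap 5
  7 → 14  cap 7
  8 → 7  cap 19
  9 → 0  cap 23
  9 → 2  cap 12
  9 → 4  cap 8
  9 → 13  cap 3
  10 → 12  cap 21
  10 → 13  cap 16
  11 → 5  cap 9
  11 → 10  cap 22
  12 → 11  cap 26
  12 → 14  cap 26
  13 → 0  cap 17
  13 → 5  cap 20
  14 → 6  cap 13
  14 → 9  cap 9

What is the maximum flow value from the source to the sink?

Maximum flow value: 31

augment #1: 3→13→0 bottleneck 11, total now 11
augment #2: 3→14→9→0 bottleneck 9, total now 20
augment #3: 3→5→8→7→1→4→0 bottleneck 5, total now 25
augment #4: 3→14→6→12→11→10→13→0 bottleneck 6, total now 31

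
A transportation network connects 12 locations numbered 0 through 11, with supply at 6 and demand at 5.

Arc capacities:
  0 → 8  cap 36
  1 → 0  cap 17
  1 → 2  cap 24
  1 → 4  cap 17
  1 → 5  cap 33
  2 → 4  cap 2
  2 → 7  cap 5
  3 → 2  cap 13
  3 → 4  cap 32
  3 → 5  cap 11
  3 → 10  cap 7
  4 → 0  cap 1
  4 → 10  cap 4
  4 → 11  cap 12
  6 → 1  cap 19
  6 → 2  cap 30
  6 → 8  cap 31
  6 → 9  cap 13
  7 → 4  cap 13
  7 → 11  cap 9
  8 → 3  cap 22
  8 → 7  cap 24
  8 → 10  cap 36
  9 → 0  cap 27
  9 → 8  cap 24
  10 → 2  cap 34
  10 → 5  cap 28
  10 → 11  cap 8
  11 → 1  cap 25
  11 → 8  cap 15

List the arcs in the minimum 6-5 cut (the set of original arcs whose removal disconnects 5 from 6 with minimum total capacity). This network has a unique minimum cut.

Min-cut arcs: {(2,4), (2,7), (6,1), (6,8), (6,9)} (total capacity 70)

augment #1: 6→1→5 push 19
augment #2: 6→8→3→5 push 11
augment #3: 6→8→10→5 push 20
augment #4: 6→2→4→10→5 push 2
augment #5: 6→9→8→10→5 push 6
augment #6: 6→2→7→11→1→5 push 5
augment #7: 6→9→8→7→11→1→5 push 4
augment #8: 6→9→8→10→11→1→5 push 3
max flow = 70; residual-reachable set from 6 gives S-side
cut edges (S→T): {(2,4), (2,7), (6,1), (6,8), (6,9)} total cap 70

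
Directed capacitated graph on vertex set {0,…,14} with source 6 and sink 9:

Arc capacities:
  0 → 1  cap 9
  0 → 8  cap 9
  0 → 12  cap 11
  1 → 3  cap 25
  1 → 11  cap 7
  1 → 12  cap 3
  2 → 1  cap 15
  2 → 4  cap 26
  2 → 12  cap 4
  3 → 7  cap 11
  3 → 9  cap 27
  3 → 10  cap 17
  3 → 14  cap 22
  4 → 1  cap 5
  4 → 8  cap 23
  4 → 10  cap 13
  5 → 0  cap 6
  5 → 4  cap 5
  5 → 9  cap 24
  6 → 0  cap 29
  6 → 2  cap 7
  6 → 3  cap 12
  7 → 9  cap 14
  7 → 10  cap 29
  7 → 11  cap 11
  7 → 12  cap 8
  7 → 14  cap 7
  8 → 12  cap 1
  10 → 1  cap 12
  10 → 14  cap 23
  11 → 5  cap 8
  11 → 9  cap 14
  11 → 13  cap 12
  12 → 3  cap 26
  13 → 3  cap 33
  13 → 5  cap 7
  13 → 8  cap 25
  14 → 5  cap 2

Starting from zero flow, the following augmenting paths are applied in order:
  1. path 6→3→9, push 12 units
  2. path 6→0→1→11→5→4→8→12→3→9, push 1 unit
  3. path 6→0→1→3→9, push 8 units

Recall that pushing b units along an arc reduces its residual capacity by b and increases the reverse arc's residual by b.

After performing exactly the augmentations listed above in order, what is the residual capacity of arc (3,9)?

Residual capacity of (3,9): 6

after path 1 (6→3→9, push 12): res(3,9)=15
after path 2 (6→0→1→11→5→4→8→12→3→9, push 1): res(3,9)=14
after path 3 (6→0→1→3→9, push 8): res(3,9)=6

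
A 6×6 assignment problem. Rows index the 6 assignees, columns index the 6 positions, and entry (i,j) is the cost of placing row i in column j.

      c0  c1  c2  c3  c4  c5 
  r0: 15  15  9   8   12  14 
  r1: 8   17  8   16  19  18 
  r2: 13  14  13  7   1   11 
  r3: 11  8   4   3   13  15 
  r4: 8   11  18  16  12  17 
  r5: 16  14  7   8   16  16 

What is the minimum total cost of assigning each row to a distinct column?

optimal assignment: row0→col5 (cost 14), row1→col0 (cost 8), row2→col4 (cost 1), row3→col3 (cost 3), row4→col1 (cost 11), row5→col2 (cost 7)
total = 14 + 8 + 1 + 3 + 11 + 7 = 44

Minimum assignment cost: 44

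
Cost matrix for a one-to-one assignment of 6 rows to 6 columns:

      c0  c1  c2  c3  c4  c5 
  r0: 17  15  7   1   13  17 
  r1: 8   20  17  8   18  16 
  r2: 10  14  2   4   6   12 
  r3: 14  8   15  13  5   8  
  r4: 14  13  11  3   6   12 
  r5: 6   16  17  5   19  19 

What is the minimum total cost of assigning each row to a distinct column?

Minimum assignment cost: 39

optimal assignment: row0→col3 (cost 1), row1→col5 (cost 16), row2→col2 (cost 2), row3→col1 (cost 8), row4→col4 (cost 6), row5→col0 (cost 6)
total = 1 + 16 + 2 + 8 + 6 + 6 = 39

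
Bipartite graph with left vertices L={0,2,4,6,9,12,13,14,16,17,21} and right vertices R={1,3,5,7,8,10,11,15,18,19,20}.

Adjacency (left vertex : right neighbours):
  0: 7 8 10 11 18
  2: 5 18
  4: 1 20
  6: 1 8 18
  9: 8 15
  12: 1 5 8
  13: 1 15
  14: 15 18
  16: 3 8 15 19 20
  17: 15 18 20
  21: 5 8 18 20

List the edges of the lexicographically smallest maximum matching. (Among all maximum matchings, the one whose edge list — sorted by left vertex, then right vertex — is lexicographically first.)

|M| = 8 (so the lex-smallest maximum matching has 8 edges)
process left vertices in ascending order; for each, take the smallest-labelled available neighbour that still permits 8 edges overall, or leave it unmatched if none does
lex-smallest matching: {0-7, 2-5, 4-1, 6-8, 9-15, 14-18, 16-3, 17-20}

Lex-smallest maximum matching: {(0,7), (2,5), (4,1), (6,8), (9,15), (14,18), (16,3), (17,20)}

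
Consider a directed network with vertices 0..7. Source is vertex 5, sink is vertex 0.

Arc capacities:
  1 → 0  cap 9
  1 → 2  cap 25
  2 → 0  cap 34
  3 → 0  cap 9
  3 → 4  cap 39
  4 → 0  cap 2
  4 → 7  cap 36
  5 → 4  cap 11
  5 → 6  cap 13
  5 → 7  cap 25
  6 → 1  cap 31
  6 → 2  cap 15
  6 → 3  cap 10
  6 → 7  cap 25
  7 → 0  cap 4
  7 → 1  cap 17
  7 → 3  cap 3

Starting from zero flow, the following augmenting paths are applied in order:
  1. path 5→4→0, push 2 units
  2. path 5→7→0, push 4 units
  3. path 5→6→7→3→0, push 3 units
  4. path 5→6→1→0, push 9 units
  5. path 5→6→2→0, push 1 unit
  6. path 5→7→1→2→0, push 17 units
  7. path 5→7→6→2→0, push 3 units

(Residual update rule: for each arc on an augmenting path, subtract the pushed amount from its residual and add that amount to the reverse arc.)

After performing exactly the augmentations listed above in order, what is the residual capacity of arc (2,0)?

Residual capacity of (2,0): 13

after path 1 (5→4→0, push 2): res(2,0)=34
after path 2 (5→7→0, push 4): res(2,0)=34
after path 3 (5→6→7→3→0, push 3): res(2,0)=34
after path 4 (5→6→1→0, push 9): res(2,0)=34
after path 5 (5→6→2→0, push 1): res(2,0)=33
after path 6 (5→7→1→2→0, push 17): res(2,0)=16
after path 7 (5→7→6→2→0, push 3): res(2,0)=13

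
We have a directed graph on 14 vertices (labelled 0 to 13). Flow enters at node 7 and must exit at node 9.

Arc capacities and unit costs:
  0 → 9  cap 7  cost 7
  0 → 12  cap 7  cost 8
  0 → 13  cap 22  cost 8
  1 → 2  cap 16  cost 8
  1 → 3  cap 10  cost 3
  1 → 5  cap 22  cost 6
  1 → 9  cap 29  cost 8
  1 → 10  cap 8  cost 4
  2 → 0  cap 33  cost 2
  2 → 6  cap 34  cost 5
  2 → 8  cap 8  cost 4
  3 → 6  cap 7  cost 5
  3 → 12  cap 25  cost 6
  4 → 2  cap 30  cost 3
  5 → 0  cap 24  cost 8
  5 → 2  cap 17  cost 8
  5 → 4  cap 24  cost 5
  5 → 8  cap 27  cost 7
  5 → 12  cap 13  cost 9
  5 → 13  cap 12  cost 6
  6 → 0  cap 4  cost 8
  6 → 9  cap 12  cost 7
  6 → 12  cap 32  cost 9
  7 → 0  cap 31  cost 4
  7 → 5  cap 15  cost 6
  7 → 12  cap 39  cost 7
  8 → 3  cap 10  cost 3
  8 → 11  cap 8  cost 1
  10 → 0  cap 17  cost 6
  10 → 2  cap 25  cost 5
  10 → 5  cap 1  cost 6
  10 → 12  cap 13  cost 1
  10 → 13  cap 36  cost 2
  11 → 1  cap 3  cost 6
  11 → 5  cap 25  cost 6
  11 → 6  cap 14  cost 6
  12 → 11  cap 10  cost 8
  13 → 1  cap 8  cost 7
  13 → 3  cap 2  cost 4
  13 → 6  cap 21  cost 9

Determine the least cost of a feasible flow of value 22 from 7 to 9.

shortest-cost path #1: 7→0→9 push 7 @ unit cost 11 (adds 77)
shortest-cost path #2: 7→5→2→6→9 push 12 @ unit cost 26 (adds 312)
shortest-cost path #3: 7→0→13→1→9 push 3 @ unit cost 27 (adds 81)
total cost = 470

Minimum cost for 22 units: 470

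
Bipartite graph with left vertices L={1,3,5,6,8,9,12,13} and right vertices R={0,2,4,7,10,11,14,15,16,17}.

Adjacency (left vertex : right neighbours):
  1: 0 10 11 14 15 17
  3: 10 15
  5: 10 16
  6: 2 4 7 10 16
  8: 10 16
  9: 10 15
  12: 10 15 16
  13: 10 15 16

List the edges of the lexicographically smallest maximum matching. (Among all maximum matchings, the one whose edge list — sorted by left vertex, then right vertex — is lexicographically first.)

|M| = 5 (so the lex-smallest maximum matching has 5 edges)
process left vertices in ascending order; for each, take the smallest-labelled available neighbour that still permits 5 edges overall, or leave it unmatched if none does
lex-smallest matching: {1-0, 3-10, 5-16, 6-2, 9-15}

Lex-smallest maximum matching: {(1,0), (3,10), (5,16), (6,2), (9,15)}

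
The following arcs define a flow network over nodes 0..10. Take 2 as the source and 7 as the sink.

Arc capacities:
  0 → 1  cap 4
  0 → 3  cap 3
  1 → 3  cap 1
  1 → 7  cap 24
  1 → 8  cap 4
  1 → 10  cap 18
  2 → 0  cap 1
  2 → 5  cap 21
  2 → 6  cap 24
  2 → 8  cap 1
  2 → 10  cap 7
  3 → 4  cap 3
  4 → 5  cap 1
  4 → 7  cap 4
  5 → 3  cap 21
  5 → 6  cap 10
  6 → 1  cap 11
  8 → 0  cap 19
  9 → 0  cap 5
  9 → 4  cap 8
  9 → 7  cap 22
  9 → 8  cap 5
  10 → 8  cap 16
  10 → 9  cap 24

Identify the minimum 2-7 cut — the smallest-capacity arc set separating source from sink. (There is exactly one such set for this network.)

Min-cut arcs: {(2,0), (2,8), (2,10), (3,4), (6,1)} (total capacity 23)

augment #1: 2→0→1→7 push 1
augment #2: 2→6→1→7 push 11
augment #3: 2→10→9→7 push 7
augment #4: 2→5→3→4→7 push 3
augment #5: 2→8→0→1→7 push 1
max flow = 23; residual-reachable set from 2 gives S-side
cut edges (S→T): {(2,0), (2,8), (2,10), (3,4), (6,1)} total cap 23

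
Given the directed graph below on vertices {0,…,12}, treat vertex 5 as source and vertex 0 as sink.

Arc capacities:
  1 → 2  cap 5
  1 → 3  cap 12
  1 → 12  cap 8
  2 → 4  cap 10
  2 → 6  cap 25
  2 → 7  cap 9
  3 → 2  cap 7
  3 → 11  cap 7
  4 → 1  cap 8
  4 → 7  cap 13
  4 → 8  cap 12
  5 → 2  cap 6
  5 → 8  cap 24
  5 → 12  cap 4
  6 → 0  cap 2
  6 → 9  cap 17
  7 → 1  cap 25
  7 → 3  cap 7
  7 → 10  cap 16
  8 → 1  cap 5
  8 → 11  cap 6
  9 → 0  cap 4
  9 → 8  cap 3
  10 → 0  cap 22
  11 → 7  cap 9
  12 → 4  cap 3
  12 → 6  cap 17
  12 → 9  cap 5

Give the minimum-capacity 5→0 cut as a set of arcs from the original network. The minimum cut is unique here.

augment #1: 5→2→6→0 push 2
augment #2: 5→12→9→0 push 4
augment #3: 5→2→7→10→0 push 4
augment #4: 5→8→11→7→10→0 push 6
augment #5: 5→8→1→2→7→10→0 push 5
max flow = 21; residual-reachable set from 5 gives S-side
cut edges (S→T): {(5,2), (5,12), (8,1), (8,11)} total cap 21

Min-cut arcs: {(5,2), (5,12), (8,1), (8,11)} (total capacity 21)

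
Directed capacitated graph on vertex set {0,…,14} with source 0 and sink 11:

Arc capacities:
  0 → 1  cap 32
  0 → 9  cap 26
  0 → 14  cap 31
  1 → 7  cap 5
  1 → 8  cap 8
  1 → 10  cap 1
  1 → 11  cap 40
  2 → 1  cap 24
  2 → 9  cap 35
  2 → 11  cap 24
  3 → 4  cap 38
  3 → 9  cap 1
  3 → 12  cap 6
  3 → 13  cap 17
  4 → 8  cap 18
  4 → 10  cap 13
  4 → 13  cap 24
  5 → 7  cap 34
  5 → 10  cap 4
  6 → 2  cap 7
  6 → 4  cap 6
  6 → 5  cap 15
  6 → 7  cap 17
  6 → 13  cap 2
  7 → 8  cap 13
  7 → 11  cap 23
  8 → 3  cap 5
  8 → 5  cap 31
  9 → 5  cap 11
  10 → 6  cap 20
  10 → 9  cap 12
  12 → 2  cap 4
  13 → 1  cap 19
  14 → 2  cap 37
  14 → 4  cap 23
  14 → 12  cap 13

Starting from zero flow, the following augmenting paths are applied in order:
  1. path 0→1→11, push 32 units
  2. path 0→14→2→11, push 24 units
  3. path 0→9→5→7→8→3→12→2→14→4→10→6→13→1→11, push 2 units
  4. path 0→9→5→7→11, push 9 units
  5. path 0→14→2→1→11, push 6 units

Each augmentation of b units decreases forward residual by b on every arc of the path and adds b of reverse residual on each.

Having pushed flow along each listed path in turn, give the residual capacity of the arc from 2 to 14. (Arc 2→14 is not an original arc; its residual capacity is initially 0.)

Residual capacity of (2,14): 28

after path 1 (0→1→11, push 32): res(2,14)=0
after path 2 (0→14→2→11, push 24): res(2,14)=24
after path 3 (0→9→5→7→8→3→12→2→14→4→10→6→13→1→11, push 2): res(2,14)=22
after path 4 (0→9→5→7→11, push 9): res(2,14)=22
after path 5 (0→14→2→1→11, push 6): res(2,14)=28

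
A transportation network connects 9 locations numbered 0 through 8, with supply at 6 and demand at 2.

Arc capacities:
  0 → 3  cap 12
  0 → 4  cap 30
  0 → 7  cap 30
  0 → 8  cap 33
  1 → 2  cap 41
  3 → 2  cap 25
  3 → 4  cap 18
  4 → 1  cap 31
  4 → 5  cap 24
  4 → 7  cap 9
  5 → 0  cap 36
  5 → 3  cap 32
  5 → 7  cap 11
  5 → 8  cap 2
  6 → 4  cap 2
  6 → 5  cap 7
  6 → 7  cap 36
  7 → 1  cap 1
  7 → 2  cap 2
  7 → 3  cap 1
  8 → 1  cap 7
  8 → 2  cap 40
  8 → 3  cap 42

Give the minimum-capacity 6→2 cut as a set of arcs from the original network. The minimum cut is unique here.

augment #1: 6→7→2 push 2
augment #2: 6→4→1→2 push 2
augment #3: 6→5→3→2 push 7
augment #4: 6→7→1→2 push 1
augment #5: 6→7→3→2 push 1
max flow = 13; residual-reachable set from 6 gives S-side
cut edges (S→T): {(6,4), (6,5), (7,1), (7,2), (7,3)} total cap 13

Min-cut arcs: {(6,4), (6,5), (7,1), (7,2), (7,3)} (total capacity 13)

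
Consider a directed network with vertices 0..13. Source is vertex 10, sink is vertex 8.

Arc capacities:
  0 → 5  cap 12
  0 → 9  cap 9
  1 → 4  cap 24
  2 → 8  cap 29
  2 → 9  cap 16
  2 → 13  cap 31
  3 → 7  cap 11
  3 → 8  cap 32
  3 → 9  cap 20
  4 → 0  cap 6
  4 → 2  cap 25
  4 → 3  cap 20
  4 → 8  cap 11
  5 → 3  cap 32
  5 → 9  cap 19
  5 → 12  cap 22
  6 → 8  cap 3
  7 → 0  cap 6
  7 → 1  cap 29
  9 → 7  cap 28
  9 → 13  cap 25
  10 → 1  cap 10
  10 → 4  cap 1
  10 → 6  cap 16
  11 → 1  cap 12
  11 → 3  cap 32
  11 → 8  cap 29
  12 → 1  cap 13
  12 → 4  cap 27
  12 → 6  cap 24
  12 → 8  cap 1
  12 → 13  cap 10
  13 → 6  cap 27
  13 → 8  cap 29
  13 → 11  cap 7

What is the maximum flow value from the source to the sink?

augment #1: 10→4→8 bottleneck 1, total now 1
augment #2: 10→6→8 bottleneck 3, total now 4
augment #3: 10→1→4→8 bottleneck 10, total now 14

Maximum flow value: 14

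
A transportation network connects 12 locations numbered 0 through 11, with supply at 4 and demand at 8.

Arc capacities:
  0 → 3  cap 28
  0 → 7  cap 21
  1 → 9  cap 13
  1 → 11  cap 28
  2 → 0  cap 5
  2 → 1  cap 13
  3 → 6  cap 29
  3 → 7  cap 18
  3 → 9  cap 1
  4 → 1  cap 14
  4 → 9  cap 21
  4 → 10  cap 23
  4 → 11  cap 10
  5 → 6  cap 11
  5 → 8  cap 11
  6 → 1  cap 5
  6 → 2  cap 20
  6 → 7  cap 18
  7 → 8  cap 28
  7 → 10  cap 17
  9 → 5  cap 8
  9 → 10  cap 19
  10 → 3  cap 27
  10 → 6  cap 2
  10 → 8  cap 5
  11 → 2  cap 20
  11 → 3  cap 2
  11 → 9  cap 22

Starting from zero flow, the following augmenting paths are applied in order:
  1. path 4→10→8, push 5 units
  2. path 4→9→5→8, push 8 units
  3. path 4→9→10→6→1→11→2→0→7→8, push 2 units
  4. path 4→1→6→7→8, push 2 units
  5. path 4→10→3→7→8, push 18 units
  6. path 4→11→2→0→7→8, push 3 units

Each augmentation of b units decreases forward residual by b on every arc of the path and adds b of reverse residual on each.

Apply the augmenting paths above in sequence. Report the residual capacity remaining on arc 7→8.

Residual capacity of (7,8): 3

after path 1 (4→10→8, push 5): res(7,8)=28
after path 2 (4→9→5→8, push 8): res(7,8)=28
after path 3 (4→9→10→6→1→11→2→0→7→8, push 2): res(7,8)=26
after path 4 (4→1→6→7→8, push 2): res(7,8)=24
after path 5 (4→10→3→7→8, push 18): res(7,8)=6
after path 6 (4→11→2→0→7→8, push 3): res(7,8)=3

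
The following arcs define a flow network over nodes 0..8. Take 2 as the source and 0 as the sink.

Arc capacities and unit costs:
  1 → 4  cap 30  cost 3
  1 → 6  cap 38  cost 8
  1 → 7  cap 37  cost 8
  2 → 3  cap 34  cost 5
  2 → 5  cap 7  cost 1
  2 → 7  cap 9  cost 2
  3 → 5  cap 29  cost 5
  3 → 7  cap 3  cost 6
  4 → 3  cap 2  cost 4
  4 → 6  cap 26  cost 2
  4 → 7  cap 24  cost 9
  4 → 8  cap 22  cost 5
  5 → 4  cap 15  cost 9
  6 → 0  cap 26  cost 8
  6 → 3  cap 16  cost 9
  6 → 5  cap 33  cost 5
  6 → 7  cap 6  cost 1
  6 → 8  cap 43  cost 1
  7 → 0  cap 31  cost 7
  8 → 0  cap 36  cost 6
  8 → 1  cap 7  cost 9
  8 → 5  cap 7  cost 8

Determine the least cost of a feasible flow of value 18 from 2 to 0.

Minimum cost for 18 units: 249

shortest-cost path #1: 2→7→0 push 9 @ unit cost 9 (adds 81)
shortest-cost path #2: 2→3→7→0 push 3 @ unit cost 18 (adds 54)
shortest-cost path #3: 2→5→4→6→8→0 push 6 @ unit cost 19 (adds 114)
total cost = 249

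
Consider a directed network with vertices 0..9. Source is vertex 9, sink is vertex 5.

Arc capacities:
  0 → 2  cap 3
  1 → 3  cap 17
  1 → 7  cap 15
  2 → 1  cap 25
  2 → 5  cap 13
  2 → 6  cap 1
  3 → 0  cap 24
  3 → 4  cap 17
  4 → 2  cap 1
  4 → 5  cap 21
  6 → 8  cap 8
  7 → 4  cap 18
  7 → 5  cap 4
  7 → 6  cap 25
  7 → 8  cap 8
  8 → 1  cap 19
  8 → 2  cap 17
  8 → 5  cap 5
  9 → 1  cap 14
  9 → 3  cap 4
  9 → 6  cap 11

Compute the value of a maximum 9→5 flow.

augment #1: 9→1→7→5 bottleneck 4, total now 4
augment #2: 9→3→4→5 bottleneck 4, total now 8
augment #3: 9→6→8→5 bottleneck 5, total now 13
augment #4: 9→1→3→4→5 bottleneck 10, total now 23
augment #5: 9→6→8→2→5 bottleneck 3, total now 26

Maximum flow value: 26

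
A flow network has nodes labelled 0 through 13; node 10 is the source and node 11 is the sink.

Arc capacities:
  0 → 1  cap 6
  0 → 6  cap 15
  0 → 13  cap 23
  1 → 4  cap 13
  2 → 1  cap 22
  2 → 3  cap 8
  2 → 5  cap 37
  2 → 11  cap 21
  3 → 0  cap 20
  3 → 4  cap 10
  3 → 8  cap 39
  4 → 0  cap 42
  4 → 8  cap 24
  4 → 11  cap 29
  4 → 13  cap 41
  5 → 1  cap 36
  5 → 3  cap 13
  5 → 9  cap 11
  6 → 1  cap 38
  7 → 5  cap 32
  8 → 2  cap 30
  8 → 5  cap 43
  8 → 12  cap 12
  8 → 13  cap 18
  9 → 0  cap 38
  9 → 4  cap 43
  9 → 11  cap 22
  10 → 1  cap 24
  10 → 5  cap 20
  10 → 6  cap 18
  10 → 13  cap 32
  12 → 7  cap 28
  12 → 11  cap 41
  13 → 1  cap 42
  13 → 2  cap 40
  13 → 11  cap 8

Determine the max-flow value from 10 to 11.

augment #1: 10→13→11 bottleneck 8, total now 8
augment #2: 10→1→4→11 bottleneck 13, total now 21
augment #3: 10→5→9→11 bottleneck 11, total now 32
augment #4: 10→13→2→11 bottleneck 21, total now 53
augment #5: 10→5→3→4→11 bottleneck 9, total now 62
augment #6: 10→13→2→3→4→11 bottleneck 1, total now 63
augment #7: 10→13→2→3→8→12→11 bottleneck 2, total now 65

Maximum flow value: 65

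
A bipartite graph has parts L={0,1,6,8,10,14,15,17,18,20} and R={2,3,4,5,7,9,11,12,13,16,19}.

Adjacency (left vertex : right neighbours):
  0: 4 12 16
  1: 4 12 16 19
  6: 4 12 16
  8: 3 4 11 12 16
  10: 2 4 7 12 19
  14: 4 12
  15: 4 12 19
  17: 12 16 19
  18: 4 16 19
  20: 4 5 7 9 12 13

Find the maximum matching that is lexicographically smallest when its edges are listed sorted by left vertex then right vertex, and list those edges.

|M| = 7 (so the lex-smallest maximum matching has 7 edges)
process left vertices in ascending order; for each, take the smallest-labelled available neighbour that still permits 7 edges overall, or leave it unmatched if none does
lex-smallest matching: {0-4, 1-12, 6-16, 8-3, 10-2, 15-19, 20-5}

Lex-smallest maximum matching: {(0,4), (1,12), (6,16), (8,3), (10,2), (15,19), (20,5)}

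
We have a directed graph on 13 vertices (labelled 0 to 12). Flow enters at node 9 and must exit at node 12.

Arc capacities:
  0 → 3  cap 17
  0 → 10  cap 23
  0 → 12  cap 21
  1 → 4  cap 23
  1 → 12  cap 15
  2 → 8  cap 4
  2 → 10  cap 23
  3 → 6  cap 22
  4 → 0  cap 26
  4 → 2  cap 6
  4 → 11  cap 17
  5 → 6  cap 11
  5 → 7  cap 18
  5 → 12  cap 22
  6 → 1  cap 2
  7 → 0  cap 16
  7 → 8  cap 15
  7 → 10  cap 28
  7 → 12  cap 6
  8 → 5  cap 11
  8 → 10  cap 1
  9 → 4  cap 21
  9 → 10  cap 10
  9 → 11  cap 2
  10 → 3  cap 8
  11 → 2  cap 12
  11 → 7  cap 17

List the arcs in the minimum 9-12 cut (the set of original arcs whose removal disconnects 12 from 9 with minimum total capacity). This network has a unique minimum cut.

Min-cut arcs: {(6,1), (9,4), (9,11)} (total capacity 25)

augment #1: 9→4→0→12 push 21
augment #2: 9→11→7→12 push 2
augment #3: 9→10→3→6→1→12 push 2
max flow = 25; residual-reachable set from 9 gives S-side
cut edges (S→T): {(6,1), (9,4), (9,11)} total cap 25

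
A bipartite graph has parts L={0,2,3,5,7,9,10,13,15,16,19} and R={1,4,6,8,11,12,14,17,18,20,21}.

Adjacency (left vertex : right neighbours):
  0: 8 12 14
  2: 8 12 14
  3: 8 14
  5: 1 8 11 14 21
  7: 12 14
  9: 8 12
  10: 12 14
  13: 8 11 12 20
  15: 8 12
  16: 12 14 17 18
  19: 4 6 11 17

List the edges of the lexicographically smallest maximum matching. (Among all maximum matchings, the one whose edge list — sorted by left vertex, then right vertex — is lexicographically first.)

Lex-smallest maximum matching: {(0,8), (2,12), (3,14), (5,1), (13,11), (16,17), (19,4)}

|M| = 7 (so the lex-smallest maximum matching has 7 edges)
process left vertices in ascending order; for each, take the smallest-labelled available neighbour that still permits 7 edges overall, or leave it unmatched if none does
lex-smallest matching: {0-8, 2-12, 3-14, 5-1, 13-11, 16-17, 19-4}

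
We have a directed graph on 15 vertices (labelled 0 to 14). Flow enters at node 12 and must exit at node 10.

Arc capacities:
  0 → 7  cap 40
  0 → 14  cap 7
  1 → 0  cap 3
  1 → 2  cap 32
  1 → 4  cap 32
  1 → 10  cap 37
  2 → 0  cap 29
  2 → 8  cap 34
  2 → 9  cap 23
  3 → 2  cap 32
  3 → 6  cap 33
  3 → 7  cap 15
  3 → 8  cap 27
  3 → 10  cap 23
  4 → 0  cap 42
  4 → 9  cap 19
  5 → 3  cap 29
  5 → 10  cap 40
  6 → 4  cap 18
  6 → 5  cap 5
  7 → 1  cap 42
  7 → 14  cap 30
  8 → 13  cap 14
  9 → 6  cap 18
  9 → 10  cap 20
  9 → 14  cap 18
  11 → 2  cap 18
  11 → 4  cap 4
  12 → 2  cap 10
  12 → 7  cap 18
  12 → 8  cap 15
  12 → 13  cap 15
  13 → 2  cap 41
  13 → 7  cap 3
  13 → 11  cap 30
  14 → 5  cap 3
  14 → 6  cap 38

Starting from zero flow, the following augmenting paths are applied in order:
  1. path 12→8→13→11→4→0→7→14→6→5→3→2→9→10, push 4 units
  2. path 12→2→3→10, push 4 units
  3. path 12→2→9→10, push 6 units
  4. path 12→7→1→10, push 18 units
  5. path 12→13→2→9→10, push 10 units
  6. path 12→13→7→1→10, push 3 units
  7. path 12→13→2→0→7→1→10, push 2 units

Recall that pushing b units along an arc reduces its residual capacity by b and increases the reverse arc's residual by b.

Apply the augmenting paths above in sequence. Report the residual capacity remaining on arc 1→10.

after path 1 (12→8→13→11→4→0→7→14→6→5→3→2→9→10, push 4): res(1,10)=37
after path 2 (12→2→3→10, push 4): res(1,10)=37
after path 3 (12→2→9→10, push 6): res(1,10)=37
after path 4 (12→7→1→10, push 18): res(1,10)=19
after path 5 (12→13→2→9→10, push 10): res(1,10)=19
after path 6 (12→13→7→1→10, push 3): res(1,10)=16
after path 7 (12→13→2→0→7→1→10, push 2): res(1,10)=14

Residual capacity of (1,10): 14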